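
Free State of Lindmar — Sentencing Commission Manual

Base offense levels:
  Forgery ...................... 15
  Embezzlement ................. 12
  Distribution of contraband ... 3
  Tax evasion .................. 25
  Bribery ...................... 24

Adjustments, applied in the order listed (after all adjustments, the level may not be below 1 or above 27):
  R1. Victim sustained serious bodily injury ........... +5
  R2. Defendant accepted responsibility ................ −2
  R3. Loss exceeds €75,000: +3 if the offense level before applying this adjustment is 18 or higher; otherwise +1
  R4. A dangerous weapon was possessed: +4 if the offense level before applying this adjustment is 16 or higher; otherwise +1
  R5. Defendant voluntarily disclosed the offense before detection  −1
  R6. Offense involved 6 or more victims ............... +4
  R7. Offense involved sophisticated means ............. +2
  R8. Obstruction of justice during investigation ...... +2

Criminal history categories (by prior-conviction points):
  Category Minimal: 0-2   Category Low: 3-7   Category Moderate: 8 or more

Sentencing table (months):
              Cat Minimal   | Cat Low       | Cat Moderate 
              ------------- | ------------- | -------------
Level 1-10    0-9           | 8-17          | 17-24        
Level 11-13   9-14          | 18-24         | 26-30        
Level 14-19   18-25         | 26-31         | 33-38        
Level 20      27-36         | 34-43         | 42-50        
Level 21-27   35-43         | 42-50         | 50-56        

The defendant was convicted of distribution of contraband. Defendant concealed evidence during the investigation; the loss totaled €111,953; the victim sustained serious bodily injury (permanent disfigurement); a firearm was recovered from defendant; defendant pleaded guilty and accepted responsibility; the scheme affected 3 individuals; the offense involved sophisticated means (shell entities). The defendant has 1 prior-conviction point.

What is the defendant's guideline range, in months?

9-14 months

Base offense level for distribution of contraband: 3.
R1 applies: 3 + 5 = 8.
R2 applies: 8 − 2 = 6.
R3 applies (level before this adjustment is 6 < 18, so +1): 6 + 1 = 7.
R4 applies (level before this adjustment is 7 < 16, so +1): 7 + 1 = 8.
R5 does not apply.
R7 applies: 8 + 2 = 10.
R8 applies: 10 + 2 = 12.
Final offense level: 12.
Criminal history: 1 prior point → Category Minimal (0-2).
Level 12 falls in the 11-13 band.
Grid: Level 11-13 × Category Minimal = 9-14 months.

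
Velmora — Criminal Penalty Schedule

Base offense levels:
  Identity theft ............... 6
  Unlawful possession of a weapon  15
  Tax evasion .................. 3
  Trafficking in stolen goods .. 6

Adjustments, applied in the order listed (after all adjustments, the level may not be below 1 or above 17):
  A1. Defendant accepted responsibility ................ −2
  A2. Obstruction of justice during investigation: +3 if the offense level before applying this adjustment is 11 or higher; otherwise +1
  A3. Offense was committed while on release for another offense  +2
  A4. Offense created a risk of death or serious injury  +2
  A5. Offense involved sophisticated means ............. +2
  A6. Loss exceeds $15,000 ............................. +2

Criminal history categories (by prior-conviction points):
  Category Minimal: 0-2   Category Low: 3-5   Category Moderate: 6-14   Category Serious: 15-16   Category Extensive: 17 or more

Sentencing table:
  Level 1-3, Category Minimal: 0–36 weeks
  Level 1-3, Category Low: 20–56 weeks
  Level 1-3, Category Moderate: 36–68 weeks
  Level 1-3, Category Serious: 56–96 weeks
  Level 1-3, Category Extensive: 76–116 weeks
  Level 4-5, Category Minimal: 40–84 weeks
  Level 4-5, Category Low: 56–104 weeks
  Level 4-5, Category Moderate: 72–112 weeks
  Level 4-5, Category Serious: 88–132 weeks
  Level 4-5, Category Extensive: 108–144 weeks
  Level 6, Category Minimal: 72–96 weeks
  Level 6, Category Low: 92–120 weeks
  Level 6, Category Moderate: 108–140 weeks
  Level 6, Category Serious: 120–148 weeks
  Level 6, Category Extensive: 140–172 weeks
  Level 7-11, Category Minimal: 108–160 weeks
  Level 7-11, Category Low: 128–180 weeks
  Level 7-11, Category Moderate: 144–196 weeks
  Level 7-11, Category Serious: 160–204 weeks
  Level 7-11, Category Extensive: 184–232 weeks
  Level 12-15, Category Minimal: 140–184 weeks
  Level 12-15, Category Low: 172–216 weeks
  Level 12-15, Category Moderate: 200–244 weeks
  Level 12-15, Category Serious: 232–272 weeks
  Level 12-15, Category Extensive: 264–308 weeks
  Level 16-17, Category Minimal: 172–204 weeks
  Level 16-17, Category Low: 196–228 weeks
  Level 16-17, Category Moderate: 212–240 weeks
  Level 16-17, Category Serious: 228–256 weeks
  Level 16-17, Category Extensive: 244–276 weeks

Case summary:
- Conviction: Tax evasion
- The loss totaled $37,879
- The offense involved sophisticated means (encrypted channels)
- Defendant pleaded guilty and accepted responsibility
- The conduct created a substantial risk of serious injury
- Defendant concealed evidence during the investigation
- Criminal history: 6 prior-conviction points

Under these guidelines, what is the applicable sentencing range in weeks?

144-196 weeks

Base offense level for tax evasion: 3.
A1 applies: 3 − 2 = 1.
A2 applies (level before this adjustment is 1 < 11, so +1): 1 + 1 = 2.
A3 does not apply.
A4 applies: 2 + 2 = 4.
A5 applies: 4 + 2 = 6.
A6 applies: 6 + 2 = 8.
Final offense level: 8.
Criminal history: 6 prior points → Category Moderate (6-14).
Level 8 falls in the 7-11 band.
Grid: Level 7-11 × Category Moderate = 144-196 weeks.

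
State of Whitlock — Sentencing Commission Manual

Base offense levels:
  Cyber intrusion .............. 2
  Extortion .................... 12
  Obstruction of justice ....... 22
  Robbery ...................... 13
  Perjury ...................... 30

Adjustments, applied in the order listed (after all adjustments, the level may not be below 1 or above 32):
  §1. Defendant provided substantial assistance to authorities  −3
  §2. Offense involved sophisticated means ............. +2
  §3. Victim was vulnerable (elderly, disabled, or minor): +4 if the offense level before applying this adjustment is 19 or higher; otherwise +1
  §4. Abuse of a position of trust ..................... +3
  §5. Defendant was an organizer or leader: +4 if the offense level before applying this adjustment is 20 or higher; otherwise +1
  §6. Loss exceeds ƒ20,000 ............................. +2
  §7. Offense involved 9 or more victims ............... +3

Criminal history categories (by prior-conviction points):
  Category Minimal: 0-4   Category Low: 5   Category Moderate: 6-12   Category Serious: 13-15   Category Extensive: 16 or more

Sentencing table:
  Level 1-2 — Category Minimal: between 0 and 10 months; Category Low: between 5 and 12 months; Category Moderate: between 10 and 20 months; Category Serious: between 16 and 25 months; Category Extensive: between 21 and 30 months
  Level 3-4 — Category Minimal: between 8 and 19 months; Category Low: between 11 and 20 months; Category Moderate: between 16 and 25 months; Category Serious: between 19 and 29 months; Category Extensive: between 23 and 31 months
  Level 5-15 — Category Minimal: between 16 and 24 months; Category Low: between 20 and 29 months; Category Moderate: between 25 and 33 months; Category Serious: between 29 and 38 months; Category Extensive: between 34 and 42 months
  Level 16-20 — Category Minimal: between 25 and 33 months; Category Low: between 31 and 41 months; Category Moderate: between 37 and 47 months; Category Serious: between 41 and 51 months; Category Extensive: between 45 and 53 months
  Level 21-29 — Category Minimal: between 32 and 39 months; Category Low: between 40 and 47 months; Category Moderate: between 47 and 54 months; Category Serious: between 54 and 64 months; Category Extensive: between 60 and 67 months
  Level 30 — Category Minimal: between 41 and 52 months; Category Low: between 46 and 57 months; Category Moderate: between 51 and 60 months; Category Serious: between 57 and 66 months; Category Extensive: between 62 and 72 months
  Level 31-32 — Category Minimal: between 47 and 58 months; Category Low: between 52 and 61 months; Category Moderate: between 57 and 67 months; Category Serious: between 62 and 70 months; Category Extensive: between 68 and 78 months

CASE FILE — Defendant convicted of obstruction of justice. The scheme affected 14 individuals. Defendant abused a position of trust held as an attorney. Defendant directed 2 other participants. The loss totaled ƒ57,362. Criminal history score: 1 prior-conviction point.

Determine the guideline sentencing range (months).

47-58 months

Base offense level for obstruction of justice: 22.
§1 does not apply.
§2 does not apply.
§4 applies: 22 + 3 = 25.
§5 applies (level before this adjustment is 25 ≥ 20, so +4): 25 + 4 = 29.
§6 applies: 29 + 2 = 31.
§7 applies: 31 + 3 = 34.
Level 34 exceeds the maximum of 32; capped at 32.
Final offense level: 32.
Criminal history: 1 prior point → Category Minimal (0-4).
Level 32 falls in the 31-32 band.
Grid: Level 31-32 × Category Minimal = 47-58 months.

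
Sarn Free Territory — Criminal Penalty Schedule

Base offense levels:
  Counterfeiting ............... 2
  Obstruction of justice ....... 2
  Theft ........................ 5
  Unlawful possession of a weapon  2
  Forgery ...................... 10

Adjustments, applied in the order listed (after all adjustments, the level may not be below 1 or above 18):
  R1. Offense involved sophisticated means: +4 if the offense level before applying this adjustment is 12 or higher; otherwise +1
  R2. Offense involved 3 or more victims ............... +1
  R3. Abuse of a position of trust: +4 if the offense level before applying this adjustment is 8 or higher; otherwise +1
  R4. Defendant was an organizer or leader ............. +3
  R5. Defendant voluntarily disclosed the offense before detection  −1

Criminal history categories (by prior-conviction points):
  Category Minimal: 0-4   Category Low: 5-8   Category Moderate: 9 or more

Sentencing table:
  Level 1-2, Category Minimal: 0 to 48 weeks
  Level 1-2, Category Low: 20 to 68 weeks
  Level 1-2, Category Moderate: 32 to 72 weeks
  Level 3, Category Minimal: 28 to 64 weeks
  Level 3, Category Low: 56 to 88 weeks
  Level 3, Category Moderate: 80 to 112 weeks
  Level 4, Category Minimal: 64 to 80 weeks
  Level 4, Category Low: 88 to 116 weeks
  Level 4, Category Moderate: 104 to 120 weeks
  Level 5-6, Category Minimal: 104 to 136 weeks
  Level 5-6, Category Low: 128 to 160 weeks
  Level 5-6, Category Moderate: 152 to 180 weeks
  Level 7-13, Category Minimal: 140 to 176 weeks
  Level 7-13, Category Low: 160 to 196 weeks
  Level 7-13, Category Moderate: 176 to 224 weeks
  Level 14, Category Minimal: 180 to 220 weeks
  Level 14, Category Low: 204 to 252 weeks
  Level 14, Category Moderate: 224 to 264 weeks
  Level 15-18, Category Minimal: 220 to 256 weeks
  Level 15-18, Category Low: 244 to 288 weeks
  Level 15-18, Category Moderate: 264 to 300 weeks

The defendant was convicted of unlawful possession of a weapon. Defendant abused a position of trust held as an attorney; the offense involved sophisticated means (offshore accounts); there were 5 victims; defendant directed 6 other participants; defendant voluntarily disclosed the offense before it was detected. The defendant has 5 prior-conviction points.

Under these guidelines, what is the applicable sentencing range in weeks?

160-196 weeks

Base offense level for unlawful possession of a weapon: 2.
R1 applies (level before this adjustment is 2 < 12, so +1): 2 + 1 = 3.
R2 applies: 3 + 1 = 4.
R3 applies (level before this adjustment is 4 < 8, so +1): 4 + 1 = 5.
R4 applies: 5 + 3 = 8.
R5 applies: 8 − 1 = 7.
Final offense level: 7.
Criminal history: 5 prior points → Category Low (5-8).
Level 7 falls in the 7-13 band.
Grid: Level 7-13 × Category Low = 160-196 weeks.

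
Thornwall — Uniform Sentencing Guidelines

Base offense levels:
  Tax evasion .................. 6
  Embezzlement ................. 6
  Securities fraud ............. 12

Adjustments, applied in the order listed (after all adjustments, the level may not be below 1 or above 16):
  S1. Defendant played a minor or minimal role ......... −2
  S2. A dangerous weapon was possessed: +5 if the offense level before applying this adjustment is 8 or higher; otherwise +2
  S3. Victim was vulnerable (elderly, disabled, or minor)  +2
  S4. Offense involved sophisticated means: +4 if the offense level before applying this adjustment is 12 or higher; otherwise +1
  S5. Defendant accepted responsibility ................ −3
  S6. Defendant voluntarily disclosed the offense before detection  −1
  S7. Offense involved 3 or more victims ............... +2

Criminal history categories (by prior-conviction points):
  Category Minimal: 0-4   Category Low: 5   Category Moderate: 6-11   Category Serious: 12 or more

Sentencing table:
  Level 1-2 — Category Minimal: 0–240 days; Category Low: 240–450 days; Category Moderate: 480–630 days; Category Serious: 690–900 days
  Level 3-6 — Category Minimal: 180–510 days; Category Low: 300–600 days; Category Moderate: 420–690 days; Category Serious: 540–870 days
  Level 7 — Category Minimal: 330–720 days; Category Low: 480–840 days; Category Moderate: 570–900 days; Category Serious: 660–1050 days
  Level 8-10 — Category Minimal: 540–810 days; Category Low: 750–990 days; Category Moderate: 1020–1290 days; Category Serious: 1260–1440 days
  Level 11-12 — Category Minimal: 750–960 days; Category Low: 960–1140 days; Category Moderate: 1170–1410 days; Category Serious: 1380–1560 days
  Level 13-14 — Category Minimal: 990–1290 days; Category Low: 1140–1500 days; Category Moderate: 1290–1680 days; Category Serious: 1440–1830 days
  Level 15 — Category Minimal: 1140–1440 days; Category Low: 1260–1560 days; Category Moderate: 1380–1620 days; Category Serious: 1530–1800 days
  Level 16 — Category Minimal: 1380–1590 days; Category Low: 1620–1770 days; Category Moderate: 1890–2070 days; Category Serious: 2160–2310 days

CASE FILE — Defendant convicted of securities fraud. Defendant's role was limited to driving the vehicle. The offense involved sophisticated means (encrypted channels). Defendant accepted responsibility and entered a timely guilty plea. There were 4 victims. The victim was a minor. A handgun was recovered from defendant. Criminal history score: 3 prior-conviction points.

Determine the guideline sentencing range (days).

1380-1590 days

Base offense level for securities fraud: 12.
S1 applies: 12 − 2 = 10.
S2 applies (level before this adjustment is 10 ≥ 8, so +5): 10 + 5 = 15.
S3 applies: 15 + 2 = 17.
S4 applies (level before this adjustment is 17 ≥ 12, so +4): 17 + 4 = 21.
S5 applies: 21 − 3 = 18.
S7 applies: 18 + 2 = 20.
Level 20 exceeds the maximum of 16; capped at 16.
Final offense level: 16.
Criminal history: 3 prior points → Category Minimal (0-4).
Level 16 falls in the 16 band.
Grid: Level 16 × Category Minimal = 1380-1590 days.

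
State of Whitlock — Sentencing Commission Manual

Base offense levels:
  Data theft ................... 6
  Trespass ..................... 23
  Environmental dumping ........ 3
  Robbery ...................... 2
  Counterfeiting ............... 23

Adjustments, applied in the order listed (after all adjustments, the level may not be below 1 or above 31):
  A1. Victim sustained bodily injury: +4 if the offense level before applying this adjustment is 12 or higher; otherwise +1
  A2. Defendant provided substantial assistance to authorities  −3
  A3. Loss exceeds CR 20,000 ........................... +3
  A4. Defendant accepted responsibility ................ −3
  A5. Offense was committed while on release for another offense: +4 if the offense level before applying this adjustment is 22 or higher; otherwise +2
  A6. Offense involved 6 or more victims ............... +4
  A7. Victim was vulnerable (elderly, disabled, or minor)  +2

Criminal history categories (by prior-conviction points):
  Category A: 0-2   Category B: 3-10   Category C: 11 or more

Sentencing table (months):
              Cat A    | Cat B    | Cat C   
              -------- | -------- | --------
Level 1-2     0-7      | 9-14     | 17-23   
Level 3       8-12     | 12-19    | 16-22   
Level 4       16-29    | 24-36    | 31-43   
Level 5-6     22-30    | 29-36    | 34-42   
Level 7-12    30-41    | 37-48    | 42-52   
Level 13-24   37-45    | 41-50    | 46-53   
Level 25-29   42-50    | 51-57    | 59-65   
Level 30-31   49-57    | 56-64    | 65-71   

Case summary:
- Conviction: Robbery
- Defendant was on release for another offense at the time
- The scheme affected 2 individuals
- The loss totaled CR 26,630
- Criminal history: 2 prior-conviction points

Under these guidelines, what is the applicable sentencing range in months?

Base offense level for robbery: 2.
A1 does not apply.
A2 does not apply.
A3 applies: 2 + 3 = 5.
A5 applies (level before this adjustment is 5 < 22, so +2): 5 + 2 = 7.
A6 does not apply.
A7 does not apply.
Final offense level: 7.
Criminal history: 2 prior points → Category A (0-2).
Level 7 falls in the 7-12 band.
Grid: Level 7-12 × Category A = 30-41 months.

30-41 months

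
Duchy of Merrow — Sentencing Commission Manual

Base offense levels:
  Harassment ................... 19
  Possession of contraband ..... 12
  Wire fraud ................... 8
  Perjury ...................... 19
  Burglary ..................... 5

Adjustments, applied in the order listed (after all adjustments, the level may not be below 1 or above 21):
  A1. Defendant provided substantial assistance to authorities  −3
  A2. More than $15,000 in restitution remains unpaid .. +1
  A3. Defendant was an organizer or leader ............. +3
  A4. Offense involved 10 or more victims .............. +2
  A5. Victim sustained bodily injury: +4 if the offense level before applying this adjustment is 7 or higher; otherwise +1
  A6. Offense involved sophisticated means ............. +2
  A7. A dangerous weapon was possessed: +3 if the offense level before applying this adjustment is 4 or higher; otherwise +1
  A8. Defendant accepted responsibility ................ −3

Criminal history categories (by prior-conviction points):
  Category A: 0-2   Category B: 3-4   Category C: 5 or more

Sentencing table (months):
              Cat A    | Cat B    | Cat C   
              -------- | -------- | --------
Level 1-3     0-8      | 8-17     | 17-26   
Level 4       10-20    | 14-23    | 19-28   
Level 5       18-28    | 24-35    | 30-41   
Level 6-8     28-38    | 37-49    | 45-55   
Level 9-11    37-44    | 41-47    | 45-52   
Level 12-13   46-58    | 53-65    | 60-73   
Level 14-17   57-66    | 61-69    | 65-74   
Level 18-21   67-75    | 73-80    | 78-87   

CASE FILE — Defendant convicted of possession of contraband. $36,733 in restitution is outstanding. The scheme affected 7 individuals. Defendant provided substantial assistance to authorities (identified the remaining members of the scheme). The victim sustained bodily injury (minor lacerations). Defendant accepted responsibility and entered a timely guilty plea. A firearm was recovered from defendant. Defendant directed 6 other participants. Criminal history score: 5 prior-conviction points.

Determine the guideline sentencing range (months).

Base offense level for possession of contraband: 12.
A1 applies: 12 − 3 = 9.
A2 applies: 9 + 1 = 10.
A3 applies: 10 + 3 = 13.
A5 applies (level before this adjustment is 13 ≥ 7, so +4): 13 + 4 = 17.
A7 applies (level before this adjustment is 17 ≥ 4, so +3): 17 + 3 = 20.
A8 applies: 20 − 3 = 17.
Final offense level: 17.
Criminal history: 5 prior points → Category C (5+).
Level 17 falls in the 14-17 band.
Grid: Level 14-17 × Category C = 65-74 months.

65-74 months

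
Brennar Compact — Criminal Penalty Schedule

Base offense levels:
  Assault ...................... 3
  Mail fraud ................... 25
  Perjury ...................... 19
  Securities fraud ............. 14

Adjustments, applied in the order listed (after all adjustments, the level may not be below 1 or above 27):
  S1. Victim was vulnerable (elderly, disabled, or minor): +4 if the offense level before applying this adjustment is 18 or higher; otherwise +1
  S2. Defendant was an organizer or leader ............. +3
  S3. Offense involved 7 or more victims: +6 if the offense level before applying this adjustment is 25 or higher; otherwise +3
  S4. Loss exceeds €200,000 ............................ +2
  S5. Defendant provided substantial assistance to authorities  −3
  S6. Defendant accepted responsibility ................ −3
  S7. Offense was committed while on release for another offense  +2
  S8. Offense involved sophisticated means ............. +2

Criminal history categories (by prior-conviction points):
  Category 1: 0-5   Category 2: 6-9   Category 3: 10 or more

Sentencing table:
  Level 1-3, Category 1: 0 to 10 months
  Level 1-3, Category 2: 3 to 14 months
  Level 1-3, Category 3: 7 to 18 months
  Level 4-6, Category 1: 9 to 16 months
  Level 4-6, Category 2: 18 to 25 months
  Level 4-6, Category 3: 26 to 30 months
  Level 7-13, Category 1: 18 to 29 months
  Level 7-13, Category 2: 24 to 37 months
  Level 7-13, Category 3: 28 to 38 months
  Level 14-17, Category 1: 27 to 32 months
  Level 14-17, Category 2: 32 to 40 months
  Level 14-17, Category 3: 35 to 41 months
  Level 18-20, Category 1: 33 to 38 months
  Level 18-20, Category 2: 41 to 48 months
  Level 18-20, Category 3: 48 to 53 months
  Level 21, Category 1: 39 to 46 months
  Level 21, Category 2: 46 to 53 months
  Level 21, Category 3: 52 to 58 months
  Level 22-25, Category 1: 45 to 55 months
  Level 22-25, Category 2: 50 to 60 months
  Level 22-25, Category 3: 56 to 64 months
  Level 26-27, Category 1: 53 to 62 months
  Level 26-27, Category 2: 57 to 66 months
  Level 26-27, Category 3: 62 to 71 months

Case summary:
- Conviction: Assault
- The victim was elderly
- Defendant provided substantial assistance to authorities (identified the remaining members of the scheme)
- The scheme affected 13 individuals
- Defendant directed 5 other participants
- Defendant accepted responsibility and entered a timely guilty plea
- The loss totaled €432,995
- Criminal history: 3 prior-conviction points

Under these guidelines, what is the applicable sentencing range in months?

Base offense level for assault: 3.
S1 applies (level before this adjustment is 3 < 18, so +1): 3 + 1 = 4.
S2 applies: 4 + 3 = 7.
S3 applies (level before this adjustment is 7 < 25, so +3): 7 + 3 = 10.
S4 applies: 10 + 2 = 12.
S5 applies: 12 − 3 = 9.
S6 applies: 9 − 3 = 6.
S8 does not apply.
Final offense level: 6.
Criminal history: 3 prior points → Category 1 (0-5).
Level 6 falls in the 4-6 band.
Grid: Level 4-6 × Category 1 = 9-16 months.

9-16 months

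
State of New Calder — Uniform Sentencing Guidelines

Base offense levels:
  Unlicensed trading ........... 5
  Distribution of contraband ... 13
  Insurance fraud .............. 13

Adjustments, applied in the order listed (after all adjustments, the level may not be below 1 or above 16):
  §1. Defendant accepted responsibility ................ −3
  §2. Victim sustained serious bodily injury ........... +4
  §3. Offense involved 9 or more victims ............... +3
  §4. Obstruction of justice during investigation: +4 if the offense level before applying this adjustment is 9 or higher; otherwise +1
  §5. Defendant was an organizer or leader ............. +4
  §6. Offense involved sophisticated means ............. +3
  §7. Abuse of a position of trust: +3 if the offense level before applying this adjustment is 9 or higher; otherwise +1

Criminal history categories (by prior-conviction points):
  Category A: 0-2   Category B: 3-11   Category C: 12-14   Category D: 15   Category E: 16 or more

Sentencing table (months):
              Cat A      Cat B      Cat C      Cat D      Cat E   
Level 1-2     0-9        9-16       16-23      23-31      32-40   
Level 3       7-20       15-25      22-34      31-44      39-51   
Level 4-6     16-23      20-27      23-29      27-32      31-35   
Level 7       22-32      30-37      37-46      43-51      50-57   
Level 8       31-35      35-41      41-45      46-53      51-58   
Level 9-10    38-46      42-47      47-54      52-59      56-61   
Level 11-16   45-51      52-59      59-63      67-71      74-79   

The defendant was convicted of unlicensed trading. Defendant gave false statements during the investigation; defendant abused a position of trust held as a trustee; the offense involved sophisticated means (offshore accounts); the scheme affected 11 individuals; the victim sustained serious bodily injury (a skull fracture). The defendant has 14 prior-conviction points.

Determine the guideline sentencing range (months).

59-63 months

Base offense level for unlicensed trading: 5.
§1 does not apply.
§2 applies: 5 + 4 = 9.
§3 applies: 9 + 3 = 12.
§4 applies (level before this adjustment is 12 ≥ 9, so +4): 12 + 4 = 16.
§5 does not apply.
§6 applies: 16 + 3 = 19.
§7 applies (level before this adjustment is 19 ≥ 9, so +3): 19 + 3 = 22.
Level 22 exceeds the maximum of 16; capped at 16.
Final offense level: 16.
Criminal history: 14 prior points → Category C (12-14).
Level 16 falls in the 11-16 band.
Grid: Level 11-16 × Category C = 59-63 months.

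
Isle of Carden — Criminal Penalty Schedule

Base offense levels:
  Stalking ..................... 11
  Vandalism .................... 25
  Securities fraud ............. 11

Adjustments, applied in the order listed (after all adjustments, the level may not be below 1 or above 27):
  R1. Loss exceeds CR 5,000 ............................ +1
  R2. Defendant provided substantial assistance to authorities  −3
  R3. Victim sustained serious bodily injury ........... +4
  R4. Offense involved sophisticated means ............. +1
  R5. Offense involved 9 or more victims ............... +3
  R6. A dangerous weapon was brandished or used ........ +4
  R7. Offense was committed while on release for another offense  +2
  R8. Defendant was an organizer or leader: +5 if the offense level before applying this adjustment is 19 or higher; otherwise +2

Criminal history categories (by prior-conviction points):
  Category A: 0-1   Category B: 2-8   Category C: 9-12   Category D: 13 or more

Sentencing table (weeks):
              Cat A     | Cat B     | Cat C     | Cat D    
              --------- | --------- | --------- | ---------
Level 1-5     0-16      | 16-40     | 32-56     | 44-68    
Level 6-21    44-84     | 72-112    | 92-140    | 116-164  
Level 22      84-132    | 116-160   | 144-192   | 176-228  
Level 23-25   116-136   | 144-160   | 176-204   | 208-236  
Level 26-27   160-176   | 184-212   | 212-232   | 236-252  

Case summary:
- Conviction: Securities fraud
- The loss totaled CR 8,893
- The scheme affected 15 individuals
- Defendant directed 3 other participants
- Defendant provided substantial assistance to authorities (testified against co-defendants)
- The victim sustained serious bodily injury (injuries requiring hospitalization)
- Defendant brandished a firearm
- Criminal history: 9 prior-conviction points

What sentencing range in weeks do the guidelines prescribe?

176-204 weeks

Base offense level for securities fraud: 11.
R1 applies: 11 + 1 = 12.
R2 applies: 12 − 3 = 9.
R3 applies: 9 + 4 = 13.
R4 does not apply.
R5 applies: 13 + 3 = 16.
R6 applies: 16 + 4 = 20.
R7 does not apply.
R8 applies (level before this adjustment is 20 ≥ 19, so +5): 20 + 5 = 25.
Final offense level: 25.
Criminal history: 9 prior points → Category C (9-12).
Level 25 falls in the 23-25 band.
Grid: Level 23-25 × Category C = 176-204 weeks.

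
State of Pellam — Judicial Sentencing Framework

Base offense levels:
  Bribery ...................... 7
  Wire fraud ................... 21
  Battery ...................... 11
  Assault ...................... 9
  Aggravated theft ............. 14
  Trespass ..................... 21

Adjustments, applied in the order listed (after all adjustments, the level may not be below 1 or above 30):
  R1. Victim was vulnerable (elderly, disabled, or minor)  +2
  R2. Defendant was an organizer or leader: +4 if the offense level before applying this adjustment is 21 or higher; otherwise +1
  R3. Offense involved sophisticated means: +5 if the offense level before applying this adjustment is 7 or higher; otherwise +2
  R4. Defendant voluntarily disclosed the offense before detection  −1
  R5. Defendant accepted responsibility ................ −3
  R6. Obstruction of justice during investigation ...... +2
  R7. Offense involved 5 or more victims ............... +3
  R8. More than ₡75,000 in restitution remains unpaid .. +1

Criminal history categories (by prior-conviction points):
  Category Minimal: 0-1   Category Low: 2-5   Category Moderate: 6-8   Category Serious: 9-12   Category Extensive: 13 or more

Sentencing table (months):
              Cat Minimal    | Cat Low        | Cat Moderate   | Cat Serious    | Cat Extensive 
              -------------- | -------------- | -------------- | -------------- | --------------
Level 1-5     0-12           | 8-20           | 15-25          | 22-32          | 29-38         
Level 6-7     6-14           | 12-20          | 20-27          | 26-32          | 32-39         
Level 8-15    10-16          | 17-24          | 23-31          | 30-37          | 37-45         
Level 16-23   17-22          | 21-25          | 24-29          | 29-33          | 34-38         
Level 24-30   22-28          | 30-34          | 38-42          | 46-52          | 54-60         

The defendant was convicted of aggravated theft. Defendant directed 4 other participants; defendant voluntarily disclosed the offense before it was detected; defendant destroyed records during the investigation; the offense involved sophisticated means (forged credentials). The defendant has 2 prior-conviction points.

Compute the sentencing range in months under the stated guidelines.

21-25 months

Base offense level for aggravated theft: 14.
R2 applies (level before this adjustment is 14 < 21, so +1): 14 + 1 = 15.
R3 applies (level before this adjustment is 15 ≥ 7, so +5): 15 + 5 = 20.
R4 applies: 20 − 1 = 19.
R6 applies: 19 + 2 = 21.
Final offense level: 21.
Criminal history: 2 prior points → Category Low (2-5).
Level 21 falls in the 16-23 band.
Grid: Level 16-23 × Category Low = 21-25 months.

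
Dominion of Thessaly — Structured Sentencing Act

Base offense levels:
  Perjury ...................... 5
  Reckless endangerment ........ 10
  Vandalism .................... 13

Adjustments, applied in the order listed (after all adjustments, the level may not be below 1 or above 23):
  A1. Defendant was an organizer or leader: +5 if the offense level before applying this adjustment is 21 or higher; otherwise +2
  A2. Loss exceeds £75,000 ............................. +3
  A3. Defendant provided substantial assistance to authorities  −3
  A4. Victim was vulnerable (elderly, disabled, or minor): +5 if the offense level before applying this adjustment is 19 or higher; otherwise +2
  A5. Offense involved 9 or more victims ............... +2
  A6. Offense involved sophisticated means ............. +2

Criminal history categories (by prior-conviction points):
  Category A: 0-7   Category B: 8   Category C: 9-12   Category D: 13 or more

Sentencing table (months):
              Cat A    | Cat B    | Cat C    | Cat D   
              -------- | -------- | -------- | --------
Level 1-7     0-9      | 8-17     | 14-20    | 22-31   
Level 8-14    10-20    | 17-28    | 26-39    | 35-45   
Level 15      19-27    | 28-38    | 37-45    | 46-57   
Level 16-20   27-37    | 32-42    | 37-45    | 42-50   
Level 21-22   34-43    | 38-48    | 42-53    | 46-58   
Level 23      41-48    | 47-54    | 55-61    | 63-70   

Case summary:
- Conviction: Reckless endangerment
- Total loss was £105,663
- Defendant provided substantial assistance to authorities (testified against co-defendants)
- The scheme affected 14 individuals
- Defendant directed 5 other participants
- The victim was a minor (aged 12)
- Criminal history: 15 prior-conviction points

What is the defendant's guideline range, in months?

Base offense level for reckless endangerment: 10.
A1 applies (level before this adjustment is 10 < 21, so +2): 10 + 2 = 12.
A2 applies: 12 + 3 = 15.
A3 applies: 15 − 3 = 12.
A4 applies (level before this adjustment is 12 < 19, so +2): 12 + 2 = 14.
A5 applies: 14 + 2 = 16.
Final offense level: 16.
Criminal history: 15 prior points → Category D (13+).
Level 16 falls in the 16-20 band.
Grid: Level 16-20 × Category D = 42-50 months.

42-50 months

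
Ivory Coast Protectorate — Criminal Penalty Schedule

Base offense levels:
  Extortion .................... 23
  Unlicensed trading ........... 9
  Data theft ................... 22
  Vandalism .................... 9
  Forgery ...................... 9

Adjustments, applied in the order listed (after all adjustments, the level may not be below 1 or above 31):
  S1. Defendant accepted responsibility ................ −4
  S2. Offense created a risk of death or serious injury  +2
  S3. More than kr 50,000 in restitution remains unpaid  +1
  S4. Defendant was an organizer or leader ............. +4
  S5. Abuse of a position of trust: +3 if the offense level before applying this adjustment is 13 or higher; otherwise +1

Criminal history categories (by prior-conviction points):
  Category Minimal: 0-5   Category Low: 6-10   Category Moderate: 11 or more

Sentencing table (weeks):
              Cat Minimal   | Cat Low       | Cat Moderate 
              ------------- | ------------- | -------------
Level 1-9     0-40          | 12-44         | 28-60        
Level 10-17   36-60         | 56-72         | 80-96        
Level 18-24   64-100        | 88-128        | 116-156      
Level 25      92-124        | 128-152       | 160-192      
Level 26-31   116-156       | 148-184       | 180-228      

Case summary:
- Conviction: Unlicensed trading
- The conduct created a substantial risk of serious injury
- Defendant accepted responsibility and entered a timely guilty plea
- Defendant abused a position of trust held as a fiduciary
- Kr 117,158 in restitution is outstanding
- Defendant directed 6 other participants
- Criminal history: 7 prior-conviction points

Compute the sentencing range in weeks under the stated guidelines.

56-72 weeks

Base offense level for unlicensed trading: 9.
S1 applies: 9 − 4 = 5.
S2 applies: 5 + 2 = 7.
S3 applies: 7 + 1 = 8.
S4 applies: 8 + 4 = 12.
S5 applies (level before this adjustment is 12 < 13, so +1): 12 + 1 = 13.
Final offense level: 13.
Criminal history: 7 prior points → Category Low (6-10).
Level 13 falls in the 10-17 band.
Grid: Level 10-17 × Category Low = 56-72 weeks.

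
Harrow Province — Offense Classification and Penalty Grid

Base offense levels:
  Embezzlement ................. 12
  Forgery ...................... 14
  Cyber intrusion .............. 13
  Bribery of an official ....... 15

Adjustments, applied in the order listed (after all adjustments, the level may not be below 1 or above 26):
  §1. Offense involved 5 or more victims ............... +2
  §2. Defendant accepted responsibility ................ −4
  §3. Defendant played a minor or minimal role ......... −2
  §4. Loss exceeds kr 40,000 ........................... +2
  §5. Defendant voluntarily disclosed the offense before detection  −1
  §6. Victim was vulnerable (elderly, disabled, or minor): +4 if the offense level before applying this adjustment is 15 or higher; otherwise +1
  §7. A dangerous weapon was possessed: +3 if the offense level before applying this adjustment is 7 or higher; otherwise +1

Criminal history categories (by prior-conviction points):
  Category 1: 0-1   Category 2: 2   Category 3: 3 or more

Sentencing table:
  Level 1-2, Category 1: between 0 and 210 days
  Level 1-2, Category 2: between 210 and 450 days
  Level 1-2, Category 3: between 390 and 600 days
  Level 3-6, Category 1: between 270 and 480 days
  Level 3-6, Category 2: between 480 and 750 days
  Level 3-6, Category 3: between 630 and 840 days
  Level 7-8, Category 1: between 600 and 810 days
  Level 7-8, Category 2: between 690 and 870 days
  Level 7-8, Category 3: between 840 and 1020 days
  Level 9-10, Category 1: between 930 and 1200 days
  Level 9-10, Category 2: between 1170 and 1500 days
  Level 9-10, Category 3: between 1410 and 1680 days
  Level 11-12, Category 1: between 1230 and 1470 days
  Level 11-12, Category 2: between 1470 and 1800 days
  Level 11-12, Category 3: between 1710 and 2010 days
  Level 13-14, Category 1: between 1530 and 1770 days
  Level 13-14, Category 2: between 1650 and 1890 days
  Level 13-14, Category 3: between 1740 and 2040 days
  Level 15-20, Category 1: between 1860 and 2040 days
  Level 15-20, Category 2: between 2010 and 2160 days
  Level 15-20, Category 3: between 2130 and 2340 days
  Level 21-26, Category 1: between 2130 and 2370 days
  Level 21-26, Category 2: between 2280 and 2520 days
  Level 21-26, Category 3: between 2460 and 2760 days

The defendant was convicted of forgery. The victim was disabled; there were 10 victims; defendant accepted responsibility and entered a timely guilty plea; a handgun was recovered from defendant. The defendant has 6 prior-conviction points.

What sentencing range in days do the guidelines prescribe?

2130-2340 days

Base offense level for forgery: 14.
§1 applies: 14 + 2 = 16.
§2 applies: 16 − 4 = 12.
§3 does not apply.
§5 does not apply.
§6 applies (level before this adjustment is 12 < 15, so +1): 12 + 1 = 13.
§7 applies (level before this adjustment is 13 ≥ 7, so +3): 13 + 3 = 16.
Final offense level: 16.
Criminal history: 6 prior points → Category 3 (3+).
Level 16 falls in the 15-20 band.
Grid: Level 15-20 × Category 3 = 2130-2340 days.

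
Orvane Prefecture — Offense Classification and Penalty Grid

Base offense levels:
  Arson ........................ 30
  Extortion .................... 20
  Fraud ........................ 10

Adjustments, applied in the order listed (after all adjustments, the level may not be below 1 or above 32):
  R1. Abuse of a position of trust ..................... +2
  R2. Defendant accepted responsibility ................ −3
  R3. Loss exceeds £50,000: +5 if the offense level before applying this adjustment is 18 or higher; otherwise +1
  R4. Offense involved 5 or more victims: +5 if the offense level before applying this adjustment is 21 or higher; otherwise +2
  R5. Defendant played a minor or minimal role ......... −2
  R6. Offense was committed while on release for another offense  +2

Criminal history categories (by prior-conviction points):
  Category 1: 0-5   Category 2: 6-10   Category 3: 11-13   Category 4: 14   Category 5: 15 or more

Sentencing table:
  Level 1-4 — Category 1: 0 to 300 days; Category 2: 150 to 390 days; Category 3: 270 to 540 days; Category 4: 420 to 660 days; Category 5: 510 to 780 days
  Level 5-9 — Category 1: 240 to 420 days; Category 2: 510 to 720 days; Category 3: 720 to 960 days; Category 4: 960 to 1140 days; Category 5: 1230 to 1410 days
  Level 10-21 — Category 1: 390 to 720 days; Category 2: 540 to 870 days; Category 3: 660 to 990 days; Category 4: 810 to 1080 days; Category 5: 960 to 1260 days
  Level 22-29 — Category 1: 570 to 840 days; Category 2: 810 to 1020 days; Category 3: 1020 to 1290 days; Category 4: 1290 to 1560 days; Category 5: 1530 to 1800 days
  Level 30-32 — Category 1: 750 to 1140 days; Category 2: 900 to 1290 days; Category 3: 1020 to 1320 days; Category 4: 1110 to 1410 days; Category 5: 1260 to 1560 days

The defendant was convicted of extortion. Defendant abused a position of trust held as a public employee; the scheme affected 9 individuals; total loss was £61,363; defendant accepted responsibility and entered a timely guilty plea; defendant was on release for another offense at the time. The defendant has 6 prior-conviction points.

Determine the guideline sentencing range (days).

900-1290 days

Base offense level for extortion: 20.
R1 applies: 20 + 2 = 22.
R2 applies: 22 − 3 = 19.
R3 applies (level before this adjustment is 19 ≥ 18, so +5): 19 + 5 = 24.
R4 applies (level before this adjustment is 24 ≥ 21, so +5): 24 + 5 = 29.
R5 does not apply.
R6 applies: 29 + 2 = 31.
Final offense level: 31.
Criminal history: 6 prior points → Category 2 (6-10).
Level 31 falls in the 30-32 band.
Grid: Level 30-32 × Category 2 = 900-1290 days.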